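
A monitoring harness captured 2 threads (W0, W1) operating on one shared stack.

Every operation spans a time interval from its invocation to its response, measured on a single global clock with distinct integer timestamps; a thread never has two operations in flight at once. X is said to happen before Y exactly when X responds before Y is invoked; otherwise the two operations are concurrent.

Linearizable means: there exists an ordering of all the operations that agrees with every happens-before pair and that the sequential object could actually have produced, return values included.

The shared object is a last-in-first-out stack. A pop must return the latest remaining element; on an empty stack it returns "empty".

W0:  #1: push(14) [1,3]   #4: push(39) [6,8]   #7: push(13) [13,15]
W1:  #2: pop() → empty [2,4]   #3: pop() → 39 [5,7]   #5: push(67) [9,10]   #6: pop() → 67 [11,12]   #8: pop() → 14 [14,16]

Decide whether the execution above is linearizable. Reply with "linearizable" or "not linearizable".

one valid linearization: #2, #1, #4, #3, #5, #6, #8, #7
after step 1 (#2 pop() → empty): stack <>
after step 2 (#1 push(14)): stack <14>
after step 3 (#4 push(39)): stack <14,39>
after step 4 (#3 pop() → 39): stack <14>
after step 5 (#5 push(67)): stack <14,67>
after step 6 (#6 pop() → 67): stack <14>
after step 7 (#8 pop() → 14): stack <>
after step 8 (#7 push(13)): stack <13>

linearizable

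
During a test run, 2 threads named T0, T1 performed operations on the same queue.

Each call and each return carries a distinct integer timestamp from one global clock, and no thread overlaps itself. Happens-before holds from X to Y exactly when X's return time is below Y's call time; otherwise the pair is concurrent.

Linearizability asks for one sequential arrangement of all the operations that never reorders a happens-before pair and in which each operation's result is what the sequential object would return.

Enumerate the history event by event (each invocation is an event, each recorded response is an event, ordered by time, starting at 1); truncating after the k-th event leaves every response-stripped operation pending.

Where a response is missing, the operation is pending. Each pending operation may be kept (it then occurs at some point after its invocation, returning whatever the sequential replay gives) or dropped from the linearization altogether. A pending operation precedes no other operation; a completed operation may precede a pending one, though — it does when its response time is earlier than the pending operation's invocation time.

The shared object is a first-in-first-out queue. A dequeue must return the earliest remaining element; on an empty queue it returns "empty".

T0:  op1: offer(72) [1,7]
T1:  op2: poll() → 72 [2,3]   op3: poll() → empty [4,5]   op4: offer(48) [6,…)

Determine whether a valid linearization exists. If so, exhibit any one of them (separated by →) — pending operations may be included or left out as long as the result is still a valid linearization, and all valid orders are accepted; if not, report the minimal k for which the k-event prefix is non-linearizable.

after step 1 (op1 offer(72)): queue <72>
after step 2 (op2 poll() → 72): queue <>
after step 3 (op3 poll() → empty): queue <>

linearizable — witness: op1 → op2 → op3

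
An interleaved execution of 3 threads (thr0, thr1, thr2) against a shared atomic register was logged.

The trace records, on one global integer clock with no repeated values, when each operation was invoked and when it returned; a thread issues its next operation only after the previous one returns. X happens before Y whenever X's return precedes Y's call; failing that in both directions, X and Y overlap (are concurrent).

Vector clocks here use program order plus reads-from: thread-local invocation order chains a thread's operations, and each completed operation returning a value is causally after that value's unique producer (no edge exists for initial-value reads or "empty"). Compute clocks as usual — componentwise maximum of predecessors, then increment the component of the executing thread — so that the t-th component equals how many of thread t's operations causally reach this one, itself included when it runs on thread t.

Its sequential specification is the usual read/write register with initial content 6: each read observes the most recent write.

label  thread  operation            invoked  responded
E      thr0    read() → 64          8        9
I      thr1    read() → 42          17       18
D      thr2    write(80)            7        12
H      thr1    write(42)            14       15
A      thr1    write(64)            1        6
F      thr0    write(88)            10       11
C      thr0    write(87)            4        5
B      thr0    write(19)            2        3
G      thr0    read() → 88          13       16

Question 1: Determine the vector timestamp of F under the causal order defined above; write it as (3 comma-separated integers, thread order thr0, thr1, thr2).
(4, 1, 0)

root op D, invoked 7: fresh clock plus thr2's own tick → (0, 0, 1)
root op A, invoked 1: fresh clock plus thr1's own tick → (0, 1, 0)
root op B, invoked 2: fresh clock plus thr0's own tick → (1, 0, 0)
invoked at 14, H merges VC(A)=(0, 1, 0) and bumps thr1's slot → (0, 2, 0)
invoked at 4, C merges VC(B)=(1, 0, 0) and bumps thr0's slot → (2, 0, 0)
invoked at 17, I merges VC(H)=(0, 2, 0) and bumps thr1's slot → (0, 3, 0)
invoked at 8, E merges VC(A)=(0, 1, 0), VC(C)=(2, 0, 0) and bumps thr0's slot → (3, 1, 0)
invoked at 10, F merges VC(E)=(3, 1, 0) and bumps thr0's slot → (4, 1, 0)
invoked at 13, G merges VC(F)=(4, 1, 0) and bumps thr0's slot → (5, 1, 0)
target: VC(F) = (4, 1, 0)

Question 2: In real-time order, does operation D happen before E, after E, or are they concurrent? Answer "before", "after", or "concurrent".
concurrent

D spans [7,12], E spans [8,9]
the intervals overlap in both directions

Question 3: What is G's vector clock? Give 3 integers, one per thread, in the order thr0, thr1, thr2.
(5, 1, 0)

invoked at 7, D has no predecessors; its own thr2 bump gives (0, 0, 1)
invoked at 1, A has no predecessors; its own thr1 bump gives (0, 1, 0)
invoked at 2, B has no predecessors; its own thr0 bump gives (1, 0, 0)
merge at H (invoked 14): VC(A)=(0, 1, 0), own-thread bump on thr1 → (0, 2, 0)
merge at C (invoked 4): VC(B)=(1, 0, 0), own-thread bump on thr0 → (2, 0, 0)
merge at I (invoked 17): VC(H)=(0, 2, 0), own-thread bump on thr1 → (0, 3, 0)
merge at E (invoked 8): VC(A)=(0, 1, 0), VC(C)=(2, 0, 0), own-thread bump on thr0 → (3, 1, 0)
merge at F (invoked 10): VC(E)=(3, 1, 0), own-thread bump on thr0 → (4, 1, 0)
merge at G (invoked 13): VC(F)=(4, 1, 0), own-thread bump on thr0 → (5, 1, 0)
target: VC(G) = (5, 1, 0)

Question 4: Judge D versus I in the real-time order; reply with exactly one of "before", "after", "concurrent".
before

D spans [7,12], I spans [17,18]
resp(D)=12 < inv(I)=17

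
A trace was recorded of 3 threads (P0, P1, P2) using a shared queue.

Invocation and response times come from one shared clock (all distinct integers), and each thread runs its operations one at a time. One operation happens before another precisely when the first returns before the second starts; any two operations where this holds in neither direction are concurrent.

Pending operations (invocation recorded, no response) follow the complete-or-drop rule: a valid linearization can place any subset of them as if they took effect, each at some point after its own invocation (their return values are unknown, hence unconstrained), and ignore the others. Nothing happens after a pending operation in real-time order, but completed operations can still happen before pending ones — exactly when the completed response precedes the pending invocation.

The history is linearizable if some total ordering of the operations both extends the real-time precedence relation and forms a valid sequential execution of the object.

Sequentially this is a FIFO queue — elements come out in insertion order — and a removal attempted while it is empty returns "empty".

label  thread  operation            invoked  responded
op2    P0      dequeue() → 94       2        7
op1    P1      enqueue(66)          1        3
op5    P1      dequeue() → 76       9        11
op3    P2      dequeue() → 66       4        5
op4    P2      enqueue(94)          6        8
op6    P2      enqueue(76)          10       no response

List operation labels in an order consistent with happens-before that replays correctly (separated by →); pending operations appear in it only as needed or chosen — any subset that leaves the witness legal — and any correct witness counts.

op1 → op3 → op4 → op2 → op6 → op5

step 1: op1 enqueue(66) — queue <66>
step 2: op3 dequeue() → 66 — queue <>
step 3: op4 enqueue(94) — queue <94>
step 4: op2 dequeue() → 94 — queue <>
step 5: op6 enqueue(76) (pending, included) — queue <76>
step 6: op5 dequeue() → 76 — queue <>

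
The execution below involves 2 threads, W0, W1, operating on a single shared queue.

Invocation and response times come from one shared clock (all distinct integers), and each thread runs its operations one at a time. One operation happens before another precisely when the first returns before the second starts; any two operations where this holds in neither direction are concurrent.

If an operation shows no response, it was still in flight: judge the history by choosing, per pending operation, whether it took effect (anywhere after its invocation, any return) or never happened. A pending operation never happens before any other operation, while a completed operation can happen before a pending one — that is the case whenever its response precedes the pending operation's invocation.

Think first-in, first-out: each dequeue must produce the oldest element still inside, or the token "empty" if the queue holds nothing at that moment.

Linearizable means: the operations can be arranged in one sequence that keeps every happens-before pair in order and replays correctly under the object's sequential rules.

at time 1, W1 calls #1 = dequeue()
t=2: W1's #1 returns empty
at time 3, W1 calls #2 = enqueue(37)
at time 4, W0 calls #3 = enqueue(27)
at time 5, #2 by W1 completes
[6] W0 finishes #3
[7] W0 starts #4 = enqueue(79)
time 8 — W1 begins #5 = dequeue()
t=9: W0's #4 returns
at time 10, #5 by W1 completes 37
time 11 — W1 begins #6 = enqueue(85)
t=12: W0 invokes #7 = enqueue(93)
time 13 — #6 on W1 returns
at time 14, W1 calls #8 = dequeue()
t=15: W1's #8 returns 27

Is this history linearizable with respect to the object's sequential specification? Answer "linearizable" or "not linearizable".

linearizable

witness order: #1, #2, #3, #4, #5, #6, #7, #8
after step 1 (#1 dequeue() → empty): queue <>
after step 2 (#2 enqueue(37)): queue <37>
after step 3 (#3 enqueue(27)): queue <37,27>
after step 4 (#4 enqueue(79)): queue <37,27,79>
after step 5 (#5 dequeue() → 37): queue <27,79>
after step 6 (#6 enqueue(85)): queue <27,79,85>
after step 7 (#7 enqueue(93) (pending, included)): queue <27,79,85,93>
after step 8 (#8 dequeue() → 27): queue <79,85,93>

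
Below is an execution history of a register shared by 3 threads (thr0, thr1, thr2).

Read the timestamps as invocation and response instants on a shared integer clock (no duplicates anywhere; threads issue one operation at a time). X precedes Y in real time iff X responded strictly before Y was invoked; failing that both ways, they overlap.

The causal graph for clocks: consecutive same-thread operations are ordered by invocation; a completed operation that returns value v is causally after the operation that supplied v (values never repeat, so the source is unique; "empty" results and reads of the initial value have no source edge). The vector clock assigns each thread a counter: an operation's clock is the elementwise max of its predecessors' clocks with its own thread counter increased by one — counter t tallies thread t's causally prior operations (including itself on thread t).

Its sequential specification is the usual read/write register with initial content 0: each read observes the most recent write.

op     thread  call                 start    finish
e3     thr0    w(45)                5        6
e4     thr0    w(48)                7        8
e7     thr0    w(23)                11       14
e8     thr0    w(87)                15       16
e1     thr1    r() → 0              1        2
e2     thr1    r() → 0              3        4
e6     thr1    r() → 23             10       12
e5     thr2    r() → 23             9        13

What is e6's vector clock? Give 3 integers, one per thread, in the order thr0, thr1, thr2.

(3, 3, 0)

e1, invoked 1, has no incoming edges; only thr1's bump applies → (0, 1, 0)
e3, invoked 5, has no incoming edges; only thr0's bump applies → (1, 0, 0)
VC(e2, invoked at 3): max of VC(e1)=(0, 1, 0), then +1 on thread thr1 → (0, 2, 0)
VC(e4, invoked at 7): max of VC(e3)=(1, 0, 0), then +1 on thread thr0 → (2, 0, 0)
VC(e7, invoked at 11): max of VC(e4)=(2, 0, 0), then +1 on thread thr0 → (3, 0, 0)
VC(e5, invoked at 9): max of VC(e7)=(3, 0, 0), then +1 on thread thr2 → (3, 0, 1)
VC(e8, invoked at 15): max of VC(e7)=(3, 0, 0), then +1 on thread thr0 → (4, 0, 0)
VC(e6, invoked at 10): max of VC(e2)=(0, 2, 0), VC(e7)=(3, 0, 0), then +1 on thread thr1 → (3, 3, 0)
target: VC(e6) = (3, 3, 0)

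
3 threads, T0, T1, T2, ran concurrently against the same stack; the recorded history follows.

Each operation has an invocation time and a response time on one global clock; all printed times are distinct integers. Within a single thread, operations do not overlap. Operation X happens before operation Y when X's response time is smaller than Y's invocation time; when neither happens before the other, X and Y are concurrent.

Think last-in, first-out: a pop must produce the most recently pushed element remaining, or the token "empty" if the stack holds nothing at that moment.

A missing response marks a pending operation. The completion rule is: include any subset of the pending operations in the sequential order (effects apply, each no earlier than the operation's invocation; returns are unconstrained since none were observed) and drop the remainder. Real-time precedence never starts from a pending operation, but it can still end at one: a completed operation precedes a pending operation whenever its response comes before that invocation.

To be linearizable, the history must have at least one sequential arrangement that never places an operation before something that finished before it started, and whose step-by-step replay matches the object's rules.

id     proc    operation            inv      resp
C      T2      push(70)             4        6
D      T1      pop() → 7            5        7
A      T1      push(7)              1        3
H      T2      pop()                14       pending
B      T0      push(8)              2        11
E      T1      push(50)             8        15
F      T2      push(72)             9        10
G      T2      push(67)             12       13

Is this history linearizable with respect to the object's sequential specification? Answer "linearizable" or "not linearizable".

linearizable

witness order: A, D, B, C, E, F, G
1. A push(7), leaving stack <7>
2. D pop() → 7, leaving stack <>
3. B push(8), leaving stack <8>
4. C push(70), leaving stack <8,70>
5. E push(50), leaving stack <8,70,50>
6. F push(72), leaving stack <8,70,50,72>
7. G push(67), leaving stack <8,70,50,72,67>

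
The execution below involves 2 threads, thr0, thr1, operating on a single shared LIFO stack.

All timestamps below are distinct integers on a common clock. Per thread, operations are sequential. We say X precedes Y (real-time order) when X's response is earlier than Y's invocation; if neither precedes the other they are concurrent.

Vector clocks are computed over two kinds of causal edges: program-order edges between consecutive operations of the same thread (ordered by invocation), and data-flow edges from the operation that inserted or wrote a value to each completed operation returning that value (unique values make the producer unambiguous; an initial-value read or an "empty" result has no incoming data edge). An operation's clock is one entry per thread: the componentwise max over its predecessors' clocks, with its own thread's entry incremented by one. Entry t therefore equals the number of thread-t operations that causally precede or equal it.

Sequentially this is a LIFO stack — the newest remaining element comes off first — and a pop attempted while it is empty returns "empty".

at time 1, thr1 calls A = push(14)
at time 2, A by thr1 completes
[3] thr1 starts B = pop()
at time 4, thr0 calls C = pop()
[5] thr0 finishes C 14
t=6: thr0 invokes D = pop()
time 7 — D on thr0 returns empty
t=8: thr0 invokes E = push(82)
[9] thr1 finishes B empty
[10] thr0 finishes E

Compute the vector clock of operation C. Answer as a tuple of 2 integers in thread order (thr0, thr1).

A, invoked 1, has no incoming edges; only thr1's bump applies → (0, 1)
B, invoked 3, takes VC(A)=(0, 1) under max, adds 1 for thr1 → (0, 2)
C, invoked 4, takes VC(A)=(0, 1) under max, adds 1 for thr0 → (1, 1)
D, invoked 6, takes VC(C)=(1, 1) under max, adds 1 for thr0 → (2, 1)
E, invoked 8, takes VC(D)=(2, 1) under max, adds 1 for thr0 → (3, 1)
target: VC(C) = (1, 1)

(1, 1)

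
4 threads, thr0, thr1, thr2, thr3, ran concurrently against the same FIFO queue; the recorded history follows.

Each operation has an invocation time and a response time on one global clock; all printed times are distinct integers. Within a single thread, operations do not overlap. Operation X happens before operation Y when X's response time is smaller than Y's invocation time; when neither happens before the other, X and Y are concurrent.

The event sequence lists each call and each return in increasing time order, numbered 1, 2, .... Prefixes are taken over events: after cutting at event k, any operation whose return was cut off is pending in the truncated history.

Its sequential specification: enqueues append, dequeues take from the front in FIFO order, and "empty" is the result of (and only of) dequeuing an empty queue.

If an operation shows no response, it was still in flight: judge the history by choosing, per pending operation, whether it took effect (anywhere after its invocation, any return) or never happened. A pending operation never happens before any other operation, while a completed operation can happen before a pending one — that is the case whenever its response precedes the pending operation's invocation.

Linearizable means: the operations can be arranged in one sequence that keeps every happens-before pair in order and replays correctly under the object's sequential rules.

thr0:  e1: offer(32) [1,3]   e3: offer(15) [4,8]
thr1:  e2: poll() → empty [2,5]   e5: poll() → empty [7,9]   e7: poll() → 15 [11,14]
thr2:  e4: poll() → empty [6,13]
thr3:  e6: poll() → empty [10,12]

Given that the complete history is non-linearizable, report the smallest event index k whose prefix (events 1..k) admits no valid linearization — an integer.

events 1..12 are linearizable; a witness order is e2, e1, e4, e5, e3, e7, e6:
after step 1 (e2 poll() → empty): queue <>
after step 2 (e1 offer(32)): queue <32>
after step 3 (e4 poll() (pending, included)): queue <>
after step 4 (e5 poll() → empty): queue <>
after step 5 (e3 offer(15)): queue <15>
after step 6 (e7 poll() (pending, included)): queue <>
after step 7 (e6 poll() → empty): queue <>
with event 13 included (e4 responding at time 13), all real-time-consistent orders fail
every completion of the 1 pending operation (e7) was checked; none linearizes
one such order, e1, e2, e3, e4, e5, e6 (pending dropped), breaks at step 2 where e2 poll() → empty is illegal
one such order, e1, e2, e3, e5, e4, e6 (pending dropped), breaks at step 2 where e2 poll() → empty is illegal

13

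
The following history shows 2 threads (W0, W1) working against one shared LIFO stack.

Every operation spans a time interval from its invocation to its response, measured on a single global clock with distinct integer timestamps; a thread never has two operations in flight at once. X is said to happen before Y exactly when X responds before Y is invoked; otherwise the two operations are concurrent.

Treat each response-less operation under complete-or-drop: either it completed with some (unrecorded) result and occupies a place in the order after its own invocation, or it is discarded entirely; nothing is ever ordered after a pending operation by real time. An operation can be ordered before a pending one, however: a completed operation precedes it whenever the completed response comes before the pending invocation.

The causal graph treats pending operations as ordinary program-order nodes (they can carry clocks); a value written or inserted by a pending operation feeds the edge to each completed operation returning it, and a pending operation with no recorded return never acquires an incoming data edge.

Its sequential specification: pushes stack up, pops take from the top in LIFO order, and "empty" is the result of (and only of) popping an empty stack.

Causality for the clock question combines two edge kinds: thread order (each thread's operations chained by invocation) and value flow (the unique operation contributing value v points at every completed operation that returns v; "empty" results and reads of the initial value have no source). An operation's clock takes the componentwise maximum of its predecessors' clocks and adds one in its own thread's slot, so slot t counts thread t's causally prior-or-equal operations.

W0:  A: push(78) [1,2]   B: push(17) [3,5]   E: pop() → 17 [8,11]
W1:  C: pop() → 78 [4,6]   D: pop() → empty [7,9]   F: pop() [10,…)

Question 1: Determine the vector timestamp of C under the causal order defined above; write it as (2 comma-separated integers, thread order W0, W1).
(1, 1)

invoked at 1, A has no predecessors; its own W0 bump gives (1, 0)
from VC(A)=(1, 0), C (invoked 4) maxes components and bumps W1 → (1, 1)
from VC(A)=(1, 0), B (invoked 3) maxes components and bumps W0 → (2, 0)
from VC(C)=(1, 1), D (invoked 7) maxes components and bumps W1 → (1, 2)
from VC(B)=(2, 0), E (invoked 8) maxes components and bumps W0 → (3, 0)
from VC(D)=(1, 2), F (invoked 10) maxes components and bumps W1 → (1, 3)
target: VC(C) = (1, 1)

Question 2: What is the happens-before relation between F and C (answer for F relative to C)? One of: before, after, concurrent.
after

F spans [10,…), C spans [4,6]
resp(C)=6 < inv(F)=10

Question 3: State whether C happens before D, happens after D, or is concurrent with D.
before

C spans [4,6], D spans [7,9]
resp(C)=6 < inv(D)=7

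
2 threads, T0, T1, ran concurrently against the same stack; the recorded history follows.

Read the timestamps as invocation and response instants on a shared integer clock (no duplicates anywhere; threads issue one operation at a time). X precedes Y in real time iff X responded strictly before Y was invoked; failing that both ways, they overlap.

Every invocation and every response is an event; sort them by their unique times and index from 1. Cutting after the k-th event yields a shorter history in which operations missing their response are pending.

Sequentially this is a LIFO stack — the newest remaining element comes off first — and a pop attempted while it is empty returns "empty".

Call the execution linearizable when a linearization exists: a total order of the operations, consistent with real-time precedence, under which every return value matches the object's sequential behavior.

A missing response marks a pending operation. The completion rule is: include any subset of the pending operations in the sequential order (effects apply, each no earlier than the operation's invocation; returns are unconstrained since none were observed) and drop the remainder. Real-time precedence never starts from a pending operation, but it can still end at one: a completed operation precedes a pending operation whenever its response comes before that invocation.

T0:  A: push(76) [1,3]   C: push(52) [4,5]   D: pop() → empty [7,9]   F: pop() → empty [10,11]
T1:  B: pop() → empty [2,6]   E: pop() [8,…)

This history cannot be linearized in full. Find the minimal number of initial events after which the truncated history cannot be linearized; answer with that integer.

one valid order for events 1..8 is B, A, C:
1. B pop() → empty, leaving stack <>
2. A push(76), leaving stack <76>
3. C push(52), leaving stack <76,52>
with event 9 included (D responding at time 9), all real-time-consistent orders fail
no completion choice of the 1 pending operation (E) rescues it — every subset was tried
sample order A, B, C, D (pending dropped) stalls at step 2 — B pop() → empty has no legal effect
sample order A, C, B, D (pending dropped) stalls at step 3 — B pop() → empty has no legal effect

9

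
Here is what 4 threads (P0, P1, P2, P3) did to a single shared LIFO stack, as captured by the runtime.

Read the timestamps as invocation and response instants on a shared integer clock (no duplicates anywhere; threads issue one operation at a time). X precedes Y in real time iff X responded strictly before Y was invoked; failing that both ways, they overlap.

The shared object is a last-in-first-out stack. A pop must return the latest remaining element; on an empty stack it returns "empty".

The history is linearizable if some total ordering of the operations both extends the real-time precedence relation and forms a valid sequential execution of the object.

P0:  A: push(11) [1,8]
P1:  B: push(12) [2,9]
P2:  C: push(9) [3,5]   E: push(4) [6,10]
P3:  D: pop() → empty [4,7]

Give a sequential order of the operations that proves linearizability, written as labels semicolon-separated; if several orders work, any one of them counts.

D; A; B; C; E

step 1: D pop() → empty — stack <>
step 2: A push(11) — stack <11>
step 3: B push(12) — stack <11,12>
step 4: C push(9) — stack <11,12,9>
step 5: E push(4) — stack <11,12,9,4>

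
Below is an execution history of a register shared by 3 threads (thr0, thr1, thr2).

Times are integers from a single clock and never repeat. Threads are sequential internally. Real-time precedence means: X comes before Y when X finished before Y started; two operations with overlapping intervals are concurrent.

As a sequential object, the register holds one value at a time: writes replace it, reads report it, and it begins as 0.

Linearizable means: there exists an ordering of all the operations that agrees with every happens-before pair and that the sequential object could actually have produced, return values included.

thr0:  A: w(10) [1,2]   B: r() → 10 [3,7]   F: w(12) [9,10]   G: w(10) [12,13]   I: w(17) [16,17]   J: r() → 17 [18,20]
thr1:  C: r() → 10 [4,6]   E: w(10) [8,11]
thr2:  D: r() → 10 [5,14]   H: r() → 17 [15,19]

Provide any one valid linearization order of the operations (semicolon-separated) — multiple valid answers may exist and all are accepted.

A; B; C; D; E; F; G; I; H; J

after step 1 (A w(10)): value 10
after step 2 (B r() → 10): value 10
after step 3 (C r() → 10): value 10
after step 4 (D r() → 10): value 10
after step 5 (E w(10)): value 10
after step 6 (F w(12)): value 12
after step 7 (G w(10)): value 10
after step 8 (I w(17)): value 17
after step 9 (H r() → 17): value 17
after step 10 (J r() → 17): value 17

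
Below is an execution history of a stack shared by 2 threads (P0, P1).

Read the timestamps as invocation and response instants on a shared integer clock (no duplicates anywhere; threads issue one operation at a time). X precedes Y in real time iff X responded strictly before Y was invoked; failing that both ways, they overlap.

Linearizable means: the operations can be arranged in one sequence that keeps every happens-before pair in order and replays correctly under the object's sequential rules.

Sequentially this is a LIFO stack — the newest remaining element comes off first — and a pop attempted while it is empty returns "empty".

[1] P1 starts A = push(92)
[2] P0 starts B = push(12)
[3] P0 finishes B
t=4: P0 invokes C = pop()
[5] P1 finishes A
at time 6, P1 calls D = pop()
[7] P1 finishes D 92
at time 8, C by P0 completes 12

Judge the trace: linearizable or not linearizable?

witness order: A, B, C, D
step 1: A push(92) — stack <92>
step 2: B push(12) — stack <92,12>
step 3: C pop() → 12 — stack <92>
step 4: D pop() → 92 — stack <>

linearizable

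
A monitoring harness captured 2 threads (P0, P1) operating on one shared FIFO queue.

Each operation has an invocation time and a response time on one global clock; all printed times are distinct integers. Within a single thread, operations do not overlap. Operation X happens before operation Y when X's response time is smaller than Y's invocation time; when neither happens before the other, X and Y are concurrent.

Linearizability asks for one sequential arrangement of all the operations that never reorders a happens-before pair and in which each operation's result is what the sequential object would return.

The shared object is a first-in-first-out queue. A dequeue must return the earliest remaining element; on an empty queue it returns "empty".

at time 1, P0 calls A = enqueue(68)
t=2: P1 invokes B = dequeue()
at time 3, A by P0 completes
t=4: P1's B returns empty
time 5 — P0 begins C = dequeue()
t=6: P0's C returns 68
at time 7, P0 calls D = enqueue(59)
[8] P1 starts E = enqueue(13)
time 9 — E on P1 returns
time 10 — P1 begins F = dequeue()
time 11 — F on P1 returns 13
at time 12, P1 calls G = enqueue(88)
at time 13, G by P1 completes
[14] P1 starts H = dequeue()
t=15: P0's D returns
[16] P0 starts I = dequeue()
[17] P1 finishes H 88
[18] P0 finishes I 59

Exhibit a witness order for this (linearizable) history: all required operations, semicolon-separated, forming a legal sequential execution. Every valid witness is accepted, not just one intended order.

B; A; C; E; D; F; G; I; H

after step 1 (B dequeue() → empty): queue <>
after step 2 (A enqueue(68)): queue <68>
after step 3 (C dequeue() → 68): queue <>
after step 4 (E enqueue(13)): queue <13>
after step 5 (D enqueue(59)): queue <13,59>
after step 6 (F dequeue() → 13): queue <59>
after step 7 (G enqueue(88)): queue <59,88>
after step 8 (I dequeue() → 59): queue <88>
after step 9 (H dequeue() → 88): queue <>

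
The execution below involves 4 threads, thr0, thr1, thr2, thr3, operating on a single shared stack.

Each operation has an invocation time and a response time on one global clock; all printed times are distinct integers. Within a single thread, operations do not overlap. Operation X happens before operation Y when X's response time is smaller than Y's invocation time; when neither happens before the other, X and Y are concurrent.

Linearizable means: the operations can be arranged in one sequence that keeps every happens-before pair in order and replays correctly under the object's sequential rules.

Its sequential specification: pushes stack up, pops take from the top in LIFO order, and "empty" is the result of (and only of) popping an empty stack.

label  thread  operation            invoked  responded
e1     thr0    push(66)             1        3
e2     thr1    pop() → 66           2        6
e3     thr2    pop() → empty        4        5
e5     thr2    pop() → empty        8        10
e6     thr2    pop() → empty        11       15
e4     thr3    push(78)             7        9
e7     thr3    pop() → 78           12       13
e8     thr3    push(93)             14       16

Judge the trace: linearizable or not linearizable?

linearizable

a witness: e1, e2, e3, e5, e4, e7, e6, e8
step 1: e1 push(66) — stack <66>
step 2: e2 pop() → 66 — stack <>
step 3: e3 pop() → empty — stack <>
step 4: e5 pop() → empty — stack <>
step 5: e4 push(78) — stack <78>
step 6: e7 pop() → 78 — stack <>
step 7: e6 pop() → empty — stack <>
step 8: e8 push(93) — stack <93>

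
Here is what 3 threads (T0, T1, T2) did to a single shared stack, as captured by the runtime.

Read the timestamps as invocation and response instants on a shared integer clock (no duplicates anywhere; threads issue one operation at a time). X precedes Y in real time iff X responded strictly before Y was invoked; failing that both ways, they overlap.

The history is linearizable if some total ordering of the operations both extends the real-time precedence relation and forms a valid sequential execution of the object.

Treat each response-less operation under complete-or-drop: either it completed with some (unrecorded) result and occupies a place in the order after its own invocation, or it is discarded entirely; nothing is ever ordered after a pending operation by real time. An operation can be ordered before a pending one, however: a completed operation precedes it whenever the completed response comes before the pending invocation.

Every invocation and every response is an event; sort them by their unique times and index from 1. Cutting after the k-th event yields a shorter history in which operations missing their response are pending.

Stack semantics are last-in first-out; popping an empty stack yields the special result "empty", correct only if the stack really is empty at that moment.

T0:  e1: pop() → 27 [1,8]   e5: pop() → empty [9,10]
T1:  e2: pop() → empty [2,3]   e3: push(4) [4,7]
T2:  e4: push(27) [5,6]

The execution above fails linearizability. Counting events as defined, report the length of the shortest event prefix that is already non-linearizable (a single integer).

events 1..9 are linearizable; a witness order is e2, e3, e4, e1:
1. e2 pop() → empty, leaving stack <>
2. e3 push(4), leaving stack <4>
3. e4 push(27), leaving stack <4,27>
4. e1 pop() → 27, leaving stack <4>
at event 10 (e5's time-10 response) nothing linearizes any more
take e1, e2, e3, e4, e5: step 1 already fails, because e1 pop() → 27 cannot occur there
take e1, e2, e4, e3, e5: step 1 already fails, because e1 pop() → 27 cannot occur there

10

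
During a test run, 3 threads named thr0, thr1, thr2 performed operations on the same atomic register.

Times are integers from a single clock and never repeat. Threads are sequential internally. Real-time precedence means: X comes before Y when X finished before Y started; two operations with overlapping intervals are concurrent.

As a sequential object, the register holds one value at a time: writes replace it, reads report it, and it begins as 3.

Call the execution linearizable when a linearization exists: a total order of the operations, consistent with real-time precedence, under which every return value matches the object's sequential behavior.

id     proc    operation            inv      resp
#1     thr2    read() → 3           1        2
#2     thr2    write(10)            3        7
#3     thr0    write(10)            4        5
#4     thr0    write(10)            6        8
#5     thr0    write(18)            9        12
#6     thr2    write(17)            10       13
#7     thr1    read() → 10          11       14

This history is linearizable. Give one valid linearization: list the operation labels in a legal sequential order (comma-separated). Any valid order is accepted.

1. #1 read() → 3, leaving value 3
2. #2 write(10), leaving value 10
3. #3 write(10), leaving value 10
4. #4 write(10), leaving value 10
5. #7 read() → 10, leaving value 10
6. #5 write(18), leaving value 18
7. #6 write(17), leaving value 17

#1, #2, #3, #4, #7, #5, #6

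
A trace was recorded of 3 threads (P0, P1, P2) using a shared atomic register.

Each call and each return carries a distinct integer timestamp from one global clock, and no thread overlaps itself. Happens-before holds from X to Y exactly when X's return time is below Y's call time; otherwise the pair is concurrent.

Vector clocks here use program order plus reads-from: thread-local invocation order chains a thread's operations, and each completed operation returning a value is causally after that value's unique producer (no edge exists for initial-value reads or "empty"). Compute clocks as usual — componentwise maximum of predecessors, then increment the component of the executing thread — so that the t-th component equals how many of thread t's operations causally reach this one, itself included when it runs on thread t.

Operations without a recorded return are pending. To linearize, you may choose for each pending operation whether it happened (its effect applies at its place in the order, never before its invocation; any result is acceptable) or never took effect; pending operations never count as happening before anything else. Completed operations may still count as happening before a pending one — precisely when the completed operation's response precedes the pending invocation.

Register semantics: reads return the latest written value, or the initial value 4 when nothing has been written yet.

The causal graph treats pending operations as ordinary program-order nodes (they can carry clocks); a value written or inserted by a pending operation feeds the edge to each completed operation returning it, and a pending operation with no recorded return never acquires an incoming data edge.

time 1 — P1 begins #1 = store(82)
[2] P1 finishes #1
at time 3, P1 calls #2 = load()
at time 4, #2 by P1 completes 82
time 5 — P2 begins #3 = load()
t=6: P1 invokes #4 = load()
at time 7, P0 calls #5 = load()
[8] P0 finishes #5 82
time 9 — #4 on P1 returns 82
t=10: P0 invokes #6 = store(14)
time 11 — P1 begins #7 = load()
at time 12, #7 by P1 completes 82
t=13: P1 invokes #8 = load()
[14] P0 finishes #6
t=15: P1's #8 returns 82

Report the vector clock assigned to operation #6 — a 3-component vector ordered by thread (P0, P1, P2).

#3 (invocation 5): nothing precedes it; P2's component alone gives (0, 0, 1)
#1 (invocation 1): nothing precedes it; P1's component alone gives (0, 1, 0)
#2 (invocation 3): componentwise max over VC(#1)=(0, 1, 0), +1 at P1, giving (0, 2, 0)
#5 (invocation 7): componentwise max over VC(#1)=(0, 1, 0), +1 at P0, giving (1, 1, 0)
#4 (invocation 6): componentwise max over VC(#1)=(0, 1, 0), VC(#2)=(0, 2, 0), +1 at P1, giving (0, 3, 0)
#6 (invocation 10): componentwise max over VC(#5)=(1, 1, 0), +1 at P0, giving (2, 1, 0)
#7 (invocation 11): componentwise max over VC(#1)=(0, 1, 0), VC(#4)=(0, 3, 0), +1 at P1, giving (0, 4, 0)
#8 (invocation 13): componentwise max over VC(#1)=(0, 1, 0), VC(#7)=(0, 4, 0), +1 at P1, giving (0, 5, 0)
target: VC(#6) = (2, 1, 0)

(2, 1, 0)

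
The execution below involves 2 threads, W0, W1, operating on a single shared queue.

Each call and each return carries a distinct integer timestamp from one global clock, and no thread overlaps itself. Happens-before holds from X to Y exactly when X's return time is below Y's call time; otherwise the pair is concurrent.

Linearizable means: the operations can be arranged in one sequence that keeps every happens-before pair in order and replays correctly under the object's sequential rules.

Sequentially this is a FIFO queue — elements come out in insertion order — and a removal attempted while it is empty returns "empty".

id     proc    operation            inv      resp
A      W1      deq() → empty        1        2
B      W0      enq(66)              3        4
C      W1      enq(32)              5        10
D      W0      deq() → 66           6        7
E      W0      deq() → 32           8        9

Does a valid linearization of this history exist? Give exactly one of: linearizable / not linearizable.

witness order: A, B, C, D, E
after step 1 (A deq() → empty): queue <>
after step 2 (B enq(66)): queue <66>
after step 3 (C enq(32)): queue <66,32>
after step 4 (D deq() → 66): queue <32>
after step 5 (E deq() → 32): queue <>

linearizable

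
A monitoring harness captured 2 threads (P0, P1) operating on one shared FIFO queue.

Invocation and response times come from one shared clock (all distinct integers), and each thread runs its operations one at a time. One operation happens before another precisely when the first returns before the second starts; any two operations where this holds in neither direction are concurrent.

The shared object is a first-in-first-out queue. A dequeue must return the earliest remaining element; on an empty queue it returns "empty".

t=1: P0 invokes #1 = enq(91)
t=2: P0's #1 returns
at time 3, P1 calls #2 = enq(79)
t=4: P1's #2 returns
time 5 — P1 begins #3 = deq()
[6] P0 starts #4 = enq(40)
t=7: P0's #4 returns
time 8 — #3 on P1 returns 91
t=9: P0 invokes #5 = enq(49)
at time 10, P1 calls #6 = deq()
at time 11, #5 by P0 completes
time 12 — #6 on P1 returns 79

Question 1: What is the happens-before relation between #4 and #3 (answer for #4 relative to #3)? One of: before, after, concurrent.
#4 spans [6,7], #3 spans [5,8]
the intervals overlap in both directions

concurrent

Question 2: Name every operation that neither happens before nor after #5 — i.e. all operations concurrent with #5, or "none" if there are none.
concurrent with #5 ([9,11]): every op whose interval crosses 9..11
#1 [1,2]: before
#2 [3,4]: before
#3 [5,8]: before
#4 [6,7]: before
#6 [10,12]: concurrent

#6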